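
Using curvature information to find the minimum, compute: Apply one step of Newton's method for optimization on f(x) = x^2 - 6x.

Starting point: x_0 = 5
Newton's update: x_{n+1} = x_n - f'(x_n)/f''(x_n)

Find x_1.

f(x) = x^2 - 6x
f'(x) = 2x + (-6), f''(x) = 2
Newton step: x_1 = x_0 - f'(x_0)/f''(x_0)
f'(5) = 4
x_1 = 5 - 4/2 = 3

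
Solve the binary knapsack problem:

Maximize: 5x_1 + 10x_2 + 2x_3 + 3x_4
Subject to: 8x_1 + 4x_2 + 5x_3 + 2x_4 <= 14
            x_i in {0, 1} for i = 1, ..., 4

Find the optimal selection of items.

Items: item 1 (v=5, w=8), item 2 (v=10, w=4), item 3 (v=2, w=5), item 4 (v=3, w=2)
Capacity: 14
Checking all 16 subsets (w = total weight, v = total value):
  {}: w = 0, v = 0
  {1}: w = 8, v = 5
  {2}: w = 4, v = 10
  {3}: w = 5, v = 2
  {4}: w = 2, v = 3
  {1, 2}: w = 12, v = 15
  {1, 3}: w = 13, v = 7
  {1, 4}: w = 10, v = 8
  {2, 3}: w = 9, v = 12
  {2, 4}: w = 6, v = 13
  {3, 4}: w = 7, v = 5
  {1, 2, 3}: w = 17 > 14, infeasible
  {1, 2, 4}: w = 14, v = 18
  {1, 3, 4}: w = 15 > 14, infeasible
  {2, 3, 4}: w = 11, v = 15
  {1, 2, 3, 4}: w = 19 > 14, infeasible
Best feasible subset: items [1, 2, 4]
Total weight: 14 <= 14, total value: 18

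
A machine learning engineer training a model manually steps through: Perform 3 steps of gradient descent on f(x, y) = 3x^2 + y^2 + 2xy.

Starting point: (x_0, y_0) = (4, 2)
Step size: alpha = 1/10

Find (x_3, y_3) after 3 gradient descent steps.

f(x,y) = 3x^2 + y^2 + 2xy
grad_x = 6x + 2y, grad_y = 2y + 2x
Step 1: grad = (28, 12), (6/5, 4/5)
Step 2: grad = (44/5, 4), (8/25, 2/5)
Step 3: grad = (68/25, 36/25), (6/125, 32/125)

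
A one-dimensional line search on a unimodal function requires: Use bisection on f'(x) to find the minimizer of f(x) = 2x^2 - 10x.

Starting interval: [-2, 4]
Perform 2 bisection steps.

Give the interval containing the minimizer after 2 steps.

Finding critical point of f(x) = 2x^2 - 10x using bisection on f'(x) = 4x + -10.
f'(x) = 0 when x = 5/2.
Starting interval: [-2, 4]
Step 1: mid = 1, f'(mid) = -6, new interval = [1, 4]
Step 2: mid = 5/2, f'(mid) = 0, new interval = [5/2, 5/2]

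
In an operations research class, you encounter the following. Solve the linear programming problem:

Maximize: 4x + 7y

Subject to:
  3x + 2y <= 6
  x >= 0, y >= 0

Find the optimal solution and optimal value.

The feasible region has vertices at [(0, 0), (2, 0), (0, 3)].
Checking objective 4x + 7y at each vertex:
  (0, 0): 4*0 + 7*0 = 0
  (2, 0): 4*2 + 7*0 = 8
  (0, 3): 4*0 + 7*3 = 21
Maximum is 21 at (0, 3).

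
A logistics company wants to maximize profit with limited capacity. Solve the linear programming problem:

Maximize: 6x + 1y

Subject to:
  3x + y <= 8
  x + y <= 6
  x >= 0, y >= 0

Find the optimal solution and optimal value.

Feasible vertices: (0, 0), (0, 6), (1, 5), (8/3, 0)
Objective 6x + 1y at each:
  (0, 0): 0
  (0, 6): 6
  (1, 5): 11
  (8/3, 0): 16
Maximum is 16 at (8/3, 0).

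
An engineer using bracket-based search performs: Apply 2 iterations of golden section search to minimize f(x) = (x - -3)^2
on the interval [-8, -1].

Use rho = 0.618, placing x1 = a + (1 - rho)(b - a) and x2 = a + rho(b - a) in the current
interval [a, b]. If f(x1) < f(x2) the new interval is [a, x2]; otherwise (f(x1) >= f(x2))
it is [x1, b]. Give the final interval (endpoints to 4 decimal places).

Golden section search for min of f(x) = (x - -3)^2 on [-8, -1].
Each step: x1 = a + (1 - rho)(b - a), x2 = a + rho(b - a); if f(x1) < f(x2) keep [a, x2], otherwise keep [x1, b].
Step 1: [-8.0000, -1.0000], x1=-5.3260 (f=5.4103), x2=-3.6740 (f=0.4543); f(x1) > f(x2) => keep [-5.3260, -1.0000]
Step 2: [-5.3260, -1.0000], x1=-3.6735 (f=0.4536), x2=-2.6525 (f=0.1207); f(x1) > f(x2) => keep [-3.6735, -1.0000]
Final interval: [-3.6735, -1.0000]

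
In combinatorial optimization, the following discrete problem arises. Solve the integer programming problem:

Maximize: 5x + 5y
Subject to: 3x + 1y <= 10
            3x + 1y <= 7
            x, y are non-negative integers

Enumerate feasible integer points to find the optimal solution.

Constraint 1: 3x + 1y <= 10
Constraint 2: 3x + 1y <= 7
Feasible x range (need y >= 0): 0 <= x <= min(10/3, 7/3) => x in {0, ..., 2}.
Enumerate feasible integer points row by row (the coefficient of y is 5 > 0, so for each x the largest feasible y gives the best value):
  x = 0: y <= min((10 - 3*0)/1, (7 - 3*0)/1) => y in {0, ..., 7}; best 5*0 + 5*7 = 35
  x = 1: y <= min((10 - 3*1)/1, (7 - 3*1)/1) => y in {0, ..., 4}; best 5*1 + 5*4 = 25
  x = 2: y <= min((10 - 3*2)/1, (7 - 3*2)/1) => y in {0, ..., 1}; best 5*2 + 5*1 = 15
The maximum 5x + 5y = 35 is achieved at x = 0, y = 7.
Check: 3*0 + 1*7 = 7 <= 10 and 3*0 + 1*7 = 7 <= 7.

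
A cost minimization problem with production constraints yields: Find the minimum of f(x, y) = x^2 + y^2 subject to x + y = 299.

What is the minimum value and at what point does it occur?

Substitute y = 299 - x into f(x,y) = x^2 + y^2:
g(x) = x^2 + (299 - x)^2 = 2x^2 - 598x + 89401
g'(x) = 4x - 598 = 0  =>  x = 299/2
y = 299 - 299/2 = 299/2
Minimum value = (299/2)^2 + (299/2)^2 = 89401/2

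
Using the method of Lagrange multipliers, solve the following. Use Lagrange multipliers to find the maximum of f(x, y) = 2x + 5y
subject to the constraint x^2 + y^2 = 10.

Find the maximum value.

Set up Lagrange conditions: grad f = lambda * grad g
  2 = 2*lambda*x
  5 = 2*lambda*y
From these: x/y = 2/5, so x = 2t, y = 5t for some t.
Substitute into constraint: (2t)^2 + (5t)^2 = 10
  t^2 * 29 = 10
  t = sqrt(10/29)
Maximum = 2*x + 5*y = (2^2 + 5^2)*t = 29 * sqrt(10/29) = sqrt(290)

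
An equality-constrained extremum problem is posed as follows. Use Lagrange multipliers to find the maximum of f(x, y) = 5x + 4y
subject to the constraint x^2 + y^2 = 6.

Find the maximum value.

Set up Lagrange conditions: grad f = lambda * grad g
  5 = 2*lambda*x
  4 = 2*lambda*y
From these: x/y = 5/4, so x = 5t, y = 4t for some t.
Substitute into constraint: (5t)^2 + (4t)^2 = 6
  t^2 * 41 = 6
  t = sqrt(6/41)
Maximum = 5*x + 4*y = (5^2 + 4^2)*t = 41 * sqrt(6/41) = sqrt(246)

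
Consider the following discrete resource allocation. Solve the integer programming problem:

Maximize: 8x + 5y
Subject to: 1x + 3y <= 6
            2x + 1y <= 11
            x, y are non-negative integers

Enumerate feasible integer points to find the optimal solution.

Constraint 1: 1x + 3y <= 6
Constraint 2: 2x + 1y <= 11
Feasible x range (need y >= 0): 0 <= x <= min(6/1, 11/2) => x in {0, ..., 5}.
Enumerate feasible integer points row by row (the coefficient of y is 5 > 0, so for each x the largest feasible y gives the best value):
  x = 0: y <= min((6 - 1*0)/3, (11 - 2*0)/1) => y in {0, ..., 2}; best 8*0 + 5*2 = 10
  x = 1: y <= min((6 - 1*1)/3, (11 - 2*1)/1) => y in {0, ..., 1}; best 8*1 + 5*1 = 13
  x = 2: y <= min((6 - 1*2)/3, (11 - 2*2)/1) => y in {0, ..., 1}; best 8*2 + 5*1 = 21
  x = 3: y <= min((6 - 1*3)/3, (11 - 2*3)/1) => y in {0, ..., 1}; best 8*3 + 5*1 = 29
  x = 4: y <= min((6 - 1*4)/3, (11 - 2*4)/1) => y in {0}; best 8*4 + 5*0 = 32
  x = 5: y <= min((6 - 1*5)/3, (11 - 2*5)/1) => y in {0}; best 8*5 + 5*0 = 40
The maximum 8x + 5y = 40 is achieved at x = 5, y = 0.
Check: 1*5 + 3*0 = 5 <= 6 and 2*5 + 1*0 = 10 <= 11.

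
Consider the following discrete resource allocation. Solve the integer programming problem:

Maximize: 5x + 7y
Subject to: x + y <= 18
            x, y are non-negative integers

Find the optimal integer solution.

Objective: 5x + 7y, constraint: x + y <= 18
Coefficient of y is 7 > coefficient of x is 5, so allocate the entire budget to y.
Optimal: x = 0, y = 18, value = 126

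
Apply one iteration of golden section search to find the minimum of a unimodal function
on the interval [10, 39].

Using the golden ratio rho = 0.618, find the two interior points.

Golden section search on [10, 39].
Golden ratio rho = 0.618 (approx).
Interior points:
  x_1 = 10 + (1-0.618)*29 = 21.0780
  x_2 = 10 + 0.618*29 = 27.9220
Compare f(x_1) and f(x_2) to determine which subinterval to keep.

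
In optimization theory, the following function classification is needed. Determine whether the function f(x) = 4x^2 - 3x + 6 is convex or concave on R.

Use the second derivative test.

f(x) = 4x^2 - 3x + 6
f'(x) = 8x - 3
f''(x) = 8
Since f''(x) = 8 > 0 for all x, f is convex on R.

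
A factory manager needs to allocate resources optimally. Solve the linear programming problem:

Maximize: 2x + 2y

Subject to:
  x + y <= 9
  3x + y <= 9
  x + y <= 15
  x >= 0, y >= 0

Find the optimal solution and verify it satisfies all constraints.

Feasible vertices: (0, 0), (0, 9), (3, 0)
Objective 2x + 2y at each vertex:
  (0, 0): 0
  (0, 9): 18
  (3, 0): 6
Maximum is 18 at (0, 9).
Verify constraints at (x, y) = (0, 9):
  1*0 + 1*9 = 9 <= 9 (active)
  3*0 + 1*9 = 9 <= 9 (active)
  1*0 + 1*9 = 9 <= 15
  x = 0 >= 0, y = 9 >= 0. All constraints satisfied.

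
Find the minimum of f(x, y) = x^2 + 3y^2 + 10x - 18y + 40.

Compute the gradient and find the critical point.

f(x,y) = x^2 + 3y^2 + 10x - 18y + 40
df/dx = 2x + (10) = 0  =>  x = -5
df/dy = 6y + (-18) = 0  =>  y = 3
f(-5, 3) = 1*(-5)^2 + 3*(3)^2 + 10*(-5) + -18*(3) + 40 = -12
Hessian is diagonal with entries 2, 6 > 0, so this is a minimum.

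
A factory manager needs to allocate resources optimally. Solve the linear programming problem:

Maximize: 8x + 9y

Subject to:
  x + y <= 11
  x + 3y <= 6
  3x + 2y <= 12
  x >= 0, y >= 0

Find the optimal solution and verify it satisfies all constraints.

Feasible vertices: (0, 0), (0, 2), (24/7, 6/7), (4, 0)
Objective 8x + 9y at each vertex:
  (0, 0): 0
  (0, 2): 18
  (24/7, 6/7): 246/7
  (4, 0): 32
Maximum is 246/7 at (24/7, 6/7).
Verify constraints at (x, y) = (24/7, 6/7):
  1*(24/7) + 1*(6/7) = 30/7 <= 11
  1*(24/7) + 3*(6/7) = 6 <= 6 (active)
  3*(24/7) + 2*(6/7) = 12 <= 12 (active)
  x = 24/7 >= 0, y = 6/7 >= 0. All constraints satisfied.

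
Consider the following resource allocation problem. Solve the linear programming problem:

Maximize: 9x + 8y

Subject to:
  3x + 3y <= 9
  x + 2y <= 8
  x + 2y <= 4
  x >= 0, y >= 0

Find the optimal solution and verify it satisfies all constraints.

Feasible vertices: (0, 0), (0, 2), (2, 1), (3, 0)
Objective 9x + 8y at each vertex:
  (0, 0): 0
  (0, 2): 16
  (2, 1): 26
  (3, 0): 27
Maximum is 27 at (3, 0).
Verify constraints at (x, y) = (3, 0):
  3*3 + 3*0 = 9 <= 9 (active)
  1*3 + 2*0 = 3 <= 8
  1*3 + 2*0 = 3 <= 4
  x = 3 >= 0, y = 0 >= 0. All constraints satisfied.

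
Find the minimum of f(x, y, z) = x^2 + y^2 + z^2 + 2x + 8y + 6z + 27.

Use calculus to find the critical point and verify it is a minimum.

f(x,y,z) = x^2 + y^2 + z^2 + 2x + 8y + 6z + 27
df/dx = 2x + (2) = 0 => x = -1
df/dy = 2y + (8) = 0 => y = -4
df/dz = 2z + (6) = 0 => z = -3
f(-1,-4,-3) = 1*(-1)^2 + 1*(-4)^2 + 1*(-3)^2 + 2*(-1) + 8*(-4) + 6*(-3) + 27 = 1
Hessian is diagonal with entries 2, 2, 2 > 0, confirmed minimum.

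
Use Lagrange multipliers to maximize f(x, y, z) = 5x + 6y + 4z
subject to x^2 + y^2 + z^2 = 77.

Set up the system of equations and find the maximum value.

Lagrange conditions: 5 = 2*lambda*x, 6 = 2*lambda*y, 4 = 2*lambda*z
So x:5 = y:6 = z:4, i.e. x = 5t, y = 6t, z = 4t
Constraint: t^2*(5^2 + 6^2 + 4^2) = 77
  t^2 * 77 = 77  =>  t = sqrt(1)
Maximum = 5*5t + 6*6t + 4*4t = 77*sqrt(1) = 77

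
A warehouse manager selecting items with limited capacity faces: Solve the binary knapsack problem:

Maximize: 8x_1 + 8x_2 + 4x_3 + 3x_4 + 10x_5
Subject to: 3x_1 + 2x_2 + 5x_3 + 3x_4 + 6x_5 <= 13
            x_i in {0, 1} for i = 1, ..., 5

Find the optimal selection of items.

Items: item 1 (v=8, w=3), item 2 (v=8, w=2), item 3 (v=4, w=5), item 4 (v=3, w=3), item 5 (v=10, w=6)
Capacity: 13
Checking all 32 subsets (w = total weight, v = total value):
  {}: w = 0, v = 0
  {1}: w = 3, v = 8
  {2}: w = 2, v = 8
  {3}: w = 5, v = 4
  {4}: w = 3, v = 3
  {5}: w = 6, v = 10
  {1, 2}: w = 5, v = 16
  {1, 3}: w = 8, v = 12
  {1, 4}: w = 6, v = 11
  {1, 5}: w = 9, v = 18
  {2, 3}: w = 7, v = 12
  {2, 4}: w = 5, v = 11
  {2, 5}: w = 8, v = 18
  {3, 4}: w = 8, v = 7
  {3, 5}: w = 11, v = 14
  {4, 5}: w = 9, v = 13
  {1, 2, 3}: w = 10, v = 20
  {1, 2, 4}: w = 8, v = 19
  {1, 2, 5}: w = 11, v = 26
  {1, 3, 4}: w = 11, v = 15
  {1, 3, 5}: w = 14 > 13, infeasible
  {1, 4, 5}: w = 12, v = 21
  {2, 3, 4}: w = 10, v = 15
  {2, 3, 5}: w = 13, v = 22
  {2, 4, 5}: w = 11, v = 21
  {3, 4, 5}: w = 14 > 13, infeasible
  {1, 2, 3, 4}: w = 13, v = 23
  {1, 2, 3, 5}: w = 16 > 13, infeasible
  {1, 2, 4, 5}: w = 14 > 13, infeasible
  {1, 3, 4, 5}: w = 17 > 13, infeasible
  {2, 3, 4, 5}: w = 16 > 13, infeasible
  {1, 2, 3, 4, 5}: w = 19 > 13, infeasible
Best feasible subset: items [1, 2, 5]
Total weight: 11 <= 13, total value: 26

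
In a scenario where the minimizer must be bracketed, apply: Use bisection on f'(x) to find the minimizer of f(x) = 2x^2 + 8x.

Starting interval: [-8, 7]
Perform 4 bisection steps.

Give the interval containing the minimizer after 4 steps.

Finding critical point of f(x) = 2x^2 + 8x using bisection on f'(x) = 4x + 8.
f'(x) = 0 when x = -2.
Starting interval: [-8, 7]
Step 1: mid = -1/2, f'(mid) = 6, new interval = [-8, -1/2]
Step 2: mid = -17/4, f'(mid) = -9, new interval = [-17/4, -1/2]
Step 3: mid = -19/8, f'(mid) = -3/2, new interval = [-19/8, -1/2]
Step 4: mid = -23/16, f'(mid) = 9/4, new interval = [-19/8, -23/16]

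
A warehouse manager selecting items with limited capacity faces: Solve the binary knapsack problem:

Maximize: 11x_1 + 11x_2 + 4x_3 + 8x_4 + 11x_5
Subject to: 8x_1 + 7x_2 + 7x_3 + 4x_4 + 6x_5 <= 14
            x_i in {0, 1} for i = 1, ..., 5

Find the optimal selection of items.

Items: item 1 (v=11, w=8), item 2 (v=11, w=7), item 3 (v=4, w=7), item 4 (v=8, w=4), item 5 (v=11, w=6)
Capacity: 14
Checking all 32 subsets (w = total weight, v = total value):
  {}: w = 0, v = 0
  {1}: w = 8, v = 11
  {2}: w = 7, v = 11
  {3}: w = 7, v = 4
  {4}: w = 4, v = 8
  {5}: w = 6, v = 11
  {1, 2}: w = 15 > 14, infeasible
  {1, 3}: w = 15 > 14, infeasible
  {1, 4}: w = 12, v = 19
  {1, 5}: w = 14, v = 22
  {2, 3}: w = 14, v = 15
  {2, 4}: w = 11, v = 19
  {2, 5}: w = 13, v = 22
  {3, 4}: w = 11, v = 12
  {3, 5}: w = 13, v = 15
  {4, 5}: w = 10, v = 19
  {1, 2, 3}: w = 22 > 14, infeasible
  {1, 2, 4}: w = 19 > 14, infeasible
  {1, 2, 5}: w = 21 > 14, infeasible
  {1, 3, 4}: w = 19 > 14, infeasible
  {1, 3, 5}: w = 21 > 14, infeasible
  {1, 4, 5}: w = 18 > 14, infeasible
  {2, 3, 4}: w = 18 > 14, infeasible
  {2, 3, 5}: w = 20 > 14, infeasible
  {2, 4, 5}: w = 17 > 14, infeasible
  {3, 4, 5}: w = 17 > 14, infeasible
  {1, 2, 3, 4}: w = 26 > 14, infeasible
  {1, 2, 3, 5}: w = 28 > 14, infeasible
  {1, 2, 4, 5}: w = 25 > 14, infeasible
  {1, 3, 4, 5}: w = 25 > 14, infeasible
  {2, 3, 4, 5}: w = 24 > 14, infeasible
  {1, 2, 3, 4, 5}: w = 32 > 14, infeasible
Best feasible subset: items [1, 5]
(The same value 22 is also attained by {2, 5}.)
Total weight: 14 <= 14, total value: 22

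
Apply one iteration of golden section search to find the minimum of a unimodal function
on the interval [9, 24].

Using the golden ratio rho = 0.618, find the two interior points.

Golden section search on [9, 24].
Golden ratio rho = 0.618 (approx).
Interior points:
  x_1 = 9 + (1-0.618)*15 = 14.7300
  x_2 = 9 + 0.618*15 = 18.2700
Compare f(x_1) and f(x_2) to determine which subinterval to keep.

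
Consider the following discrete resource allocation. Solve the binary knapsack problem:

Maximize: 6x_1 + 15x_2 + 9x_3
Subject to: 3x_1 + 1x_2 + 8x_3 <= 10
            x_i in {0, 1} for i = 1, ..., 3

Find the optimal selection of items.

Items: item 1 (v=6, w=3), item 2 (v=15, w=1), item 3 (v=9, w=8)
Capacity: 10
Checking all 8 subsets (w = total weight, v = total value):
  {}: w = 0, v = 0
  {1}: w = 3, v = 6
  {2}: w = 1, v = 15
  {3}: w = 8, v = 9
  {1, 2}: w = 4, v = 21
  {1, 3}: w = 11 > 10, infeasible
  {2, 3}: w = 9, v = 24
  {1, 2, 3}: w = 12 > 10, infeasible
Best feasible subset: items [2, 3]
Total weight: 9 <= 10, total value: 24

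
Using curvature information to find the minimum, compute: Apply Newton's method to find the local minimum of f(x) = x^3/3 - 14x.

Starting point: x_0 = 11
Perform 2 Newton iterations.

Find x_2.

f(x) = x^3/3 - 14x
f'(x) = x^2 - 14, f''(x) = 2x
Newton update: x_{n+1} = x_n - (x_n^2 - 14)/(2*x_n)
Step 1: x_0 = 11, f'=107, f''=22, x_1 = 135/22
Step 2: x_1 = 135/22, f'=11449/484, f''=135/11, x_2 = 25001/5940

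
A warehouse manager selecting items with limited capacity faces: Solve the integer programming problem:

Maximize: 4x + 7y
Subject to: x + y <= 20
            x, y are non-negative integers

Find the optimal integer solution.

Objective: 4x + 7y, constraint: x + y <= 20
Coefficient of y is 7 > coefficient of x is 4, so allocate the entire budget to y.
Optimal: x = 0, y = 20, value = 140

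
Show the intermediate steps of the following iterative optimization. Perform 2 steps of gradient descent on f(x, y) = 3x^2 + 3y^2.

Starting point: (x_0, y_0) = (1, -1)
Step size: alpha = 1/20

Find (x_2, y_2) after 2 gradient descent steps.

f(x,y) = 3x^2 + 3y^2
grad_x = 6x + 0y, grad_y = 6y + 0x
Step 1: grad = (6, -6), (7/10, -7/10)
Step 2: grad = (21/5, -21/5), (49/100, -49/100)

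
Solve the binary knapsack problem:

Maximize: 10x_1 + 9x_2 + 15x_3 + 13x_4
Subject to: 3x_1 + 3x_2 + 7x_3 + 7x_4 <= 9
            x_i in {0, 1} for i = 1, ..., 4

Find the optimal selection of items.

Items: item 1 (v=10, w=3), item 2 (v=9, w=3), item 3 (v=15, w=7), item 4 (v=13, w=7)
Capacity: 9
Checking all 16 subsets (w = total weight, v = total value):
  {}: w = 0, v = 0
  {1}: w = 3, v = 10
  {2}: w = 3, v = 9
  {3}: w = 7, v = 15
  {4}: w = 7, v = 13
  {1, 2}: w = 6, v = 19
  {1, 3}: w = 10 > 9, infeasible
  {1, 4}: w = 10 > 9, infeasible
  {2, 3}: w = 10 > 9, infeasible
  {2, 4}: w = 10 > 9, infeasible
  {3, 4}: w = 14 > 9, infeasible
  {1, 2, 3}: w = 13 > 9, infeasible
  {1, 2, 4}: w = 13 > 9, infeasible
  {1, 3, 4}: w = 17 > 9, infeasible
  {2, 3, 4}: w = 17 > 9, infeasible
  {1, 2, 3, 4}: w = 20 > 9, infeasible
Best feasible subset: items [1, 2]
Total weight: 6 <= 9, total value: 19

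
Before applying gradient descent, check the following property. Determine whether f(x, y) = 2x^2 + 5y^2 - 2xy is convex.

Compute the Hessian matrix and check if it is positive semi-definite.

f(x,y) = 2x^2 + 5y^2 - 2xy
Hessian H = [[4, -2], [-2, 10]]
trace(H) = 14, det(H) = 36
Eigenvalues: (14 +/- sqrt(52)) / 2 = 10.61, 3.394
Since both eigenvalues > 0, f is convex.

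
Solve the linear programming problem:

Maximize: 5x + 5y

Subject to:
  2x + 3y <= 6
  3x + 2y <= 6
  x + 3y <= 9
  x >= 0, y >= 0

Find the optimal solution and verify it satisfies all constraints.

Feasible vertices: (0, 0), (0, 2), (6/5, 6/5), (2, 0)
Objective 5x + 5y at each vertex:
  (0, 0): 0
  (0, 2): 10
  (6/5, 6/5): 12
  (2, 0): 10
Maximum is 12 at (6/5, 6/5).
Verify constraints at (x, y) = (6/5, 6/5):
  2*(6/5) + 3*(6/5) = 6 <= 6 (active)
  3*(6/5) + 2*(6/5) = 6 <= 6 (active)
  1*(6/5) + 3*(6/5) = 24/5 <= 9
  x = 6/5 >= 0, y = 6/5 >= 0. All constraints satisfied.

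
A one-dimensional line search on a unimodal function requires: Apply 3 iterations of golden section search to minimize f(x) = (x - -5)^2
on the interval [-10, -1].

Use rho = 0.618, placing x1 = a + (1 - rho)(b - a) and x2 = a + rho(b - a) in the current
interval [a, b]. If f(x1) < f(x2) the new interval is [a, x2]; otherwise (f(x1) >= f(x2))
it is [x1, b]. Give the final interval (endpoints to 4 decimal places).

Golden section search for min of f(x) = (x - -5)^2 on [-10, -1].
Each step: x1 = a + (1 - rho)(b - a), x2 = a + rho(b - a); if f(x1) < f(x2) keep [a, x2], otherwise keep [x1, b].
Step 1: [-10.0000, -1.0000], x1=-6.5620 (f=2.4398), x2=-4.4380 (f=0.3158); f(x1) > f(x2) => keep [-6.5620, -1.0000]
Step 2: [-6.5620, -1.0000], x1=-4.4373 (f=0.3166), x2=-3.1247 (f=3.5168); f(x1) < f(x2) => keep [-6.5620, -3.1247]
Step 3: [-6.5620, -3.1247], x1=-5.2489 (f=0.0620), x2=-4.4377 (f=0.3161); f(x1) < f(x2) => keep [-6.5620, -4.4377]
Final interval: [-6.5620, -4.4377]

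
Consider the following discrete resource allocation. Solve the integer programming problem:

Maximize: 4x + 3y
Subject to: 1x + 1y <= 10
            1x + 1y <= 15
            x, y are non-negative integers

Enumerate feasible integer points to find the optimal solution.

Constraint 1: 1x + 1y <= 10
Constraint 2: 1x + 1y <= 15
Feasible x range (need y >= 0): 0 <= x <= min(10/1, 15/1) => x in {0, ..., 10}.
Enumerate feasible integer points row by row (the coefficient of y is 3 > 0, so for each x the largest feasible y gives the best value):
  x = 0: y <= min((10 - 1*0)/1, (15 - 1*0)/1) => y in {0, ..., 10}; best 4*0 + 3*10 = 30
  x = 1: y <= min((10 - 1*1)/1, (15 - 1*1)/1) => y in {0, ..., 9}; best 4*1 + 3*9 = 31
  x = 2: y <= min((10 - 1*2)/1, (15 - 1*2)/1) => y in {0, ..., 8}; best 4*2 + 3*8 = 32
  x = 3: y <= min((10 - 1*3)/1, (15 - 1*3)/1) => y in {0, ..., 7}; best 4*3 + 3*7 = 33
  x = 4: y <= min((10 - 1*4)/1, (15 - 1*4)/1) => y in {0, ..., 6}; best 4*4 + 3*6 = 34
  x = 5: y <= min((10 - 1*5)/1, (15 - 1*5)/1) => y in {0, ..., 5}; best 4*5 + 3*5 = 35
  x = 6: y <= min((10 - 1*6)/1, (15 - 1*6)/1) => y in {0, ..., 4}; best 4*6 + 3*4 = 36
  x = 7: y <= min((10 - 1*7)/1, (15 - 1*7)/1) => y in {0, ..., 3}; best 4*7 + 3*3 = 37
  x = 8: y <= min((10 - 1*8)/1, (15 - 1*8)/1) => y in {0, ..., 2}; best 4*8 + 3*2 = 38
  x = 9: y <= min((10 - 1*9)/1, (15 - 1*9)/1) => y in {0, ..., 1}; best 4*9 + 3*1 = 39
  x = 10: y <= min((10 - 1*10)/1, (15 - 1*10)/1) => y in {0}; best 4*10 + 3*0 = 40
The maximum 4x + 3y = 40 is achieved at x = 10, y = 0.
Check: 1*10 + 1*0 = 10 <= 10 and 1*10 + 1*0 = 10 <= 15.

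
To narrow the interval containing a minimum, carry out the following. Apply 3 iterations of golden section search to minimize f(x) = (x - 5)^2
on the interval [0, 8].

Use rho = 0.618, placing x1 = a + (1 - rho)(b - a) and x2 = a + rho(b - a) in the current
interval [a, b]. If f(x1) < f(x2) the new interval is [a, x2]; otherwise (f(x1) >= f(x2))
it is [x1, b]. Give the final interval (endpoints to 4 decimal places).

Golden section search for min of f(x) = (x - 5)^2 on [0, 8].
Each step: x1 = a + (1 - rho)(b - a), x2 = a + rho(b - a); if f(x1) < f(x2) keep [a, x2], otherwise keep [x1, b].
Step 1: [0.0000, 8.0000], x1=3.0560 (f=3.7791), x2=4.9440 (f=0.0031); f(x1) > f(x2) => keep [3.0560, 8.0000]
Step 2: [3.0560, 8.0000], x1=4.9446 (f=0.0031), x2=6.1114 (f=1.2352); f(x1) < f(x2) => keep [3.0560, 6.1114]
Step 3: [3.0560, 6.1114], x1=4.2232 (f=0.6035), x2=4.9442 (f=0.0031); f(x1) > f(x2) => keep [4.2232, 6.1114]
Final interval: [4.2232, 6.1114]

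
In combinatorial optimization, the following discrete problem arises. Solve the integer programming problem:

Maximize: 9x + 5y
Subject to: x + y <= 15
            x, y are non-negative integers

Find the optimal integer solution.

Objective: 9x + 5y, constraint: x + y <= 15
Coefficient of x is 9 >= coefficient of y is 5, so allocate the entire budget to x.
Optimal: x = 15, y = 0, value = 135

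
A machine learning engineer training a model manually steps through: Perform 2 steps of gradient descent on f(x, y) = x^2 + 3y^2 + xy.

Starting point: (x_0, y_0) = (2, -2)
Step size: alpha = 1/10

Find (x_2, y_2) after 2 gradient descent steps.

f(x,y) = x^2 + 3y^2 + xy
grad_x = 2x + 1y, grad_y = 6y + 1x
Step 1: grad = (2, -10), (9/5, -1)
Step 2: grad = (13/5, -21/5), (77/50, -29/50)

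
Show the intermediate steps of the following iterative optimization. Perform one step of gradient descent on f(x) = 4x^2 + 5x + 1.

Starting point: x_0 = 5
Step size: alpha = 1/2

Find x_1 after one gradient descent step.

f(x) = 4x^2 + 5x + 1
f'(x) = 8x + 5
f'(5) = 8*5 + (5) = 45
x_1 = x_0 - alpha * f'(x_0) = 5 - 1/2 * 45 = -35/2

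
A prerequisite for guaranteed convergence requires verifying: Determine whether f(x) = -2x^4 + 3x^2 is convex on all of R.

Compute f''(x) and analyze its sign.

f(x) = -2x^4 + 3x^2
f'(x) = -8x^3 + 6x
f''(x) = -24x^2 + 6
f''(x) = -24x^2 + 6 -> -inf as |x| -> inf
Therefore, f is not globally convex on R.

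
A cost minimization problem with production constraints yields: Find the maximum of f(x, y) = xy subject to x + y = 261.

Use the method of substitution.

Substitute y = 261 - x into f(x,y) = xy:
g(x) = x(261 - x) = 261x - x^2
g'(x) = 261 - 2x = 0  =>  x = 261/2
y = 261 - 261/2 = 261/2
Maximum value = (261/2) * (261/2) = 68121/4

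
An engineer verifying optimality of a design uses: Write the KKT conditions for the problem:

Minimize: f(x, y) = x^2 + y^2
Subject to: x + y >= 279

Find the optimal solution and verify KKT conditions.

KKT conditions for min x^2 + y^2 s.t. x + y >= 279:
Stationarity: 2x = mu, 2y = mu
So x = y = mu/2.
Complementary slackness: mu*(x + y - 279) = 0
Primal feasibility: x + y >= 279; dual feasibility: mu >= 0
If mu = 0 then x = y = 0, but 0 + 0 < 279 is infeasible, so the constraint is active.
Constraint active: x + y = 2*(mu/2) = 279 => mu = 279
x = y = 279/2, f = 77841/2
Verify: stationarity 2*(279/2) = 279 = mu; primal 279/2 + 279/2 = 279 >= 279; dual mu = 279 >= 0; complementary slackness 279*(279 - 279) = 0. All KKT conditions hold.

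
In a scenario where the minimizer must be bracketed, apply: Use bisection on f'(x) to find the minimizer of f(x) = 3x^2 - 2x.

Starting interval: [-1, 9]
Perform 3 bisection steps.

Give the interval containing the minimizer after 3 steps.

Finding critical point of f(x) = 3x^2 - 2x using bisection on f'(x) = 6x + -2.
f'(x) = 0 when x = 1/3.
Starting interval: [-1, 9]
Step 1: mid = 4, f'(mid) = 22, new interval = [-1, 4]
Step 2: mid = 3/2, f'(mid) = 7, new interval = [-1, 3/2]
Step 3: mid = 1/4, f'(mid) = -1/2, new interval = [1/4, 3/2]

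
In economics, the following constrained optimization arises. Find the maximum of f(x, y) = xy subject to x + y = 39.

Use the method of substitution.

Substitute y = 39 - x into f(x,y) = xy:
g(x) = x(39 - x) = 39x - x^2
g'(x) = 39 - 2x = 0  =>  x = 39/2
y = 39 - 39/2 = 39/2
Maximum value = (39/2) * (39/2) = 1521/4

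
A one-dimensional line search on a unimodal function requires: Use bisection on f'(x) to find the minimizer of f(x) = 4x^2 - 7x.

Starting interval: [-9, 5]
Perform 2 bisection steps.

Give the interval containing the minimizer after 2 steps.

Finding critical point of f(x) = 4x^2 - 7x using bisection on f'(x) = 8x + -7.
f'(x) = 0 when x = 7/8.
Starting interval: [-9, 5]
Step 1: mid = -2, f'(mid) = -23, new interval = [-2, 5]
Step 2: mid = 3/2, f'(mid) = 5, new interval = [-2, 3/2]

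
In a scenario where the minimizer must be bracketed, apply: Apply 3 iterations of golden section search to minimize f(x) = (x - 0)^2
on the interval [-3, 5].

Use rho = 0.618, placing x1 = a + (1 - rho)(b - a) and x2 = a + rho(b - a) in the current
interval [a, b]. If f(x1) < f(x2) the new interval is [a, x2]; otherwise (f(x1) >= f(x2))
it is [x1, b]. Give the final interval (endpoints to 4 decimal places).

Golden section search for min of f(x) = (x - 0)^2 on [-3, 5].
Each step: x1 = a + (1 - rho)(b - a), x2 = a + rho(b - a); if f(x1) < f(x2) keep [a, x2], otherwise keep [x1, b].
Step 1: [-3.0000, 5.0000], x1=0.0560 (f=0.0031), x2=1.9440 (f=3.7791); f(x1) < f(x2) => keep [-3.0000, 1.9440]
Step 2: [-3.0000, 1.9440], x1=-1.1114 (f=1.2352), x2=0.0554 (f=0.0031); f(x1) > f(x2) => keep [-1.1114, 1.9440]
Step 3: [-1.1114, 1.9440], x1=0.0558 (f=0.0031), x2=0.7768 (f=0.6035); f(x1) < f(x2) => keep [-1.1114, 0.7768]
Final interval: [-1.1114, 0.7768]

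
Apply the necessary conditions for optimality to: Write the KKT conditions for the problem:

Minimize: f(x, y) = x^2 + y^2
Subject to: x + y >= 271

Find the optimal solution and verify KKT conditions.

KKT conditions for min x^2 + y^2 s.t. x + y >= 271:
Stationarity: 2x = mu, 2y = mu
So x = y = mu/2.
Complementary slackness: mu*(x + y - 271) = 0
Primal feasibility: x + y >= 271; dual feasibility: mu >= 0
If mu = 0 then x = y = 0, but 0 + 0 < 271 is infeasible, so the constraint is active.
Constraint active: x + y = 2*(mu/2) = 271 => mu = 271
x = y = 271/2, f = 73441/2
Verify: stationarity 2*(271/2) = 271 = mu; primal 271/2 + 271/2 = 271 >= 271; dual mu = 271 >= 0; complementary slackness 271*(271 - 271) = 0. All KKT conditions hold.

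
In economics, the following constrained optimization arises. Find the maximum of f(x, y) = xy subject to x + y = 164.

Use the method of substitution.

Substitute y = 164 - x into f(x,y) = xy:
g(x) = x(164 - x) = 164x - x^2
g'(x) = 164 - 2x = 0  =>  x = 82
y = 164 - 82 = 82
Maximum value = 82 * 82 = 6724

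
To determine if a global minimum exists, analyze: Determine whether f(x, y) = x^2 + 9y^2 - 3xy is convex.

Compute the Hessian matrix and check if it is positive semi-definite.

f(x,y) = x^2 + 9y^2 - 3xy
Hessian H = [[2, -3], [-3, 18]]
trace(H) = 20, det(H) = 27
Eigenvalues: (20 +/- sqrt(292)) / 2 = 18.54, 1.456
Since both eigenvalues > 0, f is convex.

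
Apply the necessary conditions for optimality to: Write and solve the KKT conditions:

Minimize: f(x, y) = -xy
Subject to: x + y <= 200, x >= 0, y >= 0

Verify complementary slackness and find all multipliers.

Problem: min -xy s.t. x + y <= 200 (multiplier lambda), x >= 0 (mu_x), y >= 0 (mu_y)
KKT stationarity: -y + lambda - mu_x = 0, -x + lambda - mu_y = 0, with lambda, mu_x, mu_y >= 0
Complementary slackness: lambda*(x + y - 200) = 0, mu_x*x = 0, mu_y*y = 0
If lambda = 0: y = -mu_x <= 0 and x = -mu_y <= 0 force x = y = 0 with f = 0; but x = y = 100 is feasible with f = -10000 < 0, so this is not the minimum. Hence lambda > 0 and x + y = 200.
Try x > 0, y > 0 (so mu_x = mu_y = 0): y = lambda, x = lambda => x = y = lambda
x + y = 200 => 2*lambda = 200 => lambda = 100
x* = y* = 100 > 0, consistent with mu_x = mu_y = 0.
(Any feasible point with x = 0 or y = 0 has f = 0 > -10000, so the minimum is not on those boundaries.)
min(-xy) = -10000 (i.e. max xy = 10000)
Multipliers: lambda = 100, mu_x = 0, mu_y = 0
Complementary slackness: lambda*(x + y - 200) = 100*(100 + 100 - 200) = 0, mu_x*x = 0*100 = 0, mu_y*y = 0*100 = 0. Satisfied.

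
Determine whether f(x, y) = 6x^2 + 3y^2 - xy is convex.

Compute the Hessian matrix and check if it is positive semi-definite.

f(x,y) = 6x^2 + 3y^2 - xy
Hessian H = [[12, -1], [-1, 6]]
trace(H) = 18, det(H) = 71
Eigenvalues: (18 +/- sqrt(40)) / 2 = 12.16, 5.838
Since both eigenvalues > 0, f is convex.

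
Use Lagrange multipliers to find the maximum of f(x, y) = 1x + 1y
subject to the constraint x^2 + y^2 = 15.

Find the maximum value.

Set up Lagrange conditions: grad f = lambda * grad g
  1 = 2*lambda*x
  1 = 2*lambda*y
From these: x/y = 1/1, so x = 1t, y = 1t for some t.
Substitute into constraint: (1t)^2 + (1t)^2 = 15
  t^2 * 2 = 15
  t = sqrt(15/2)
Maximum = 1*x + 1*y = (1^2 + 1^2)*t = 2 * sqrt(15/2) = sqrt(30)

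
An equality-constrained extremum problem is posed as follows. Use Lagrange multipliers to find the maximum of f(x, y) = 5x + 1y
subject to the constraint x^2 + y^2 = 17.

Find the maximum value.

Set up Lagrange conditions: grad f = lambda * grad g
  5 = 2*lambda*x
  1 = 2*lambda*y
From these: x/y = 5/1, so x = 5t, y = 1t for some t.
Substitute into constraint: (5t)^2 + (1t)^2 = 17
  t^2 * 26 = 17
  t = sqrt(17/26)
Maximum = 5*x + 1*y = (5^2 + 1^2)*t = 26 * sqrt(17/26) = sqrt(442)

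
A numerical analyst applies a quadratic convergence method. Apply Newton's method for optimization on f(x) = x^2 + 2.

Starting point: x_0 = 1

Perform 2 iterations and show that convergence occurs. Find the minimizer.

f(x) = x^2 + 2, f'(x) = 2x + (0), f''(x) = 2
Step 1: f'(1) = 2, x_1 = 1 - 2/2 = 0
Step 2: f'(0) = 0, x_2 = 0 (converged)
Newton's method converges in 1 step for quadratics.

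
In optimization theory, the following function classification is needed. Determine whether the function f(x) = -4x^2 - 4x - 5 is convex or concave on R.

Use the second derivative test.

f(x) = -4x^2 - 4x - 5
f'(x) = -8x - 4
f''(x) = -8
Since f''(x) = -8 < 0 for all x, f is concave on R.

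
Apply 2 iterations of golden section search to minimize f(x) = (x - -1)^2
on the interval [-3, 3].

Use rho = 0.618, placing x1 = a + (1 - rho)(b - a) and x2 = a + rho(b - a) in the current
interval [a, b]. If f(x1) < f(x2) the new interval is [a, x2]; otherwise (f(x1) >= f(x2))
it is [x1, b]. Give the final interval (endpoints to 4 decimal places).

Golden section search for min of f(x) = (x - -1)^2 on [-3, 3].
Each step: x1 = a + (1 - rho)(b - a), x2 = a + rho(b - a); if f(x1) < f(x2) keep [a, x2], otherwise keep [x1, b].
Step 1: [-3.0000, 3.0000], x1=-0.7080 (f=0.0853), x2=0.7080 (f=2.9173); f(x1) < f(x2) => keep [-3.0000, 0.7080]
Step 2: [-3.0000, 0.7080], x1=-1.5835 (f=0.3405), x2=-0.7085 (f=0.0850); f(x1) > f(x2) => keep [-1.5835, 0.7080]
Final interval: [-1.5835, 0.7080]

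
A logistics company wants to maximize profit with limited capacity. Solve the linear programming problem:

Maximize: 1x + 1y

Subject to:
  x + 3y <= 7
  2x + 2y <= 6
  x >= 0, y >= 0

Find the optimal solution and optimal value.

Feasible vertices: (0, 0), (0, 7/3), (1, 2), (3, 0)
Objective 1x + 1y at each:
  (0, 0): 0
  (0, 7/3): 7/3
  (1, 2): 3
  (3, 0): 3
Maximum is 3 at (1, 2).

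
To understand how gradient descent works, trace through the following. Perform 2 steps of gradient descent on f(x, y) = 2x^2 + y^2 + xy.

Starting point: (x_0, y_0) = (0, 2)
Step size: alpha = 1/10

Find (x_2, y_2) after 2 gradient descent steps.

f(x,y) = 2x^2 + y^2 + xy
grad_x = 4x + 1y, grad_y = 2y + 1x
Step 1: grad = (2, 4), (-1/5, 8/5)
Step 2: grad = (4/5, 3), (-7/25, 13/10)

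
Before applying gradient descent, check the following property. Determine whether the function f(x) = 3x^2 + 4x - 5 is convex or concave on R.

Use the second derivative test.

f(x) = 3x^2 + 4x - 5
f'(x) = 6x + 4
f''(x) = 6
Since f''(x) = 6 > 0 for all x, f is convex on R.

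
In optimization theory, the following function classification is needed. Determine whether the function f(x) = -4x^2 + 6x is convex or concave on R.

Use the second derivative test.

f(x) = -4x^2 + 6x
f'(x) = -8x + 6
f''(x) = -8
Since f''(x) = -8 < 0 for all x, f is concave on R.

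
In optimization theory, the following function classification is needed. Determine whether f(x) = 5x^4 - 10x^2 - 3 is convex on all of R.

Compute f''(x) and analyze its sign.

f(x) = 5x^4 - 10x^2 - 3
f'(x) = 20x^3 + -20x
f''(x) = 60x^2 + -20
f''(0) = -20 < 0, so not convex near x = 0
Therefore, f is not globally convex on R.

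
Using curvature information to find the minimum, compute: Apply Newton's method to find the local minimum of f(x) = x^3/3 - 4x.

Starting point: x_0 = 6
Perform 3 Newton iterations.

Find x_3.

f(x) = x^3/3 - 4x
f'(x) = x^2 - 4, f''(x) = 2x
Newton update: x_{n+1} = x_n - (x_n^2 - 4)/(2*x_n)
Step 1: x_0 = 6, f'=32, f''=12, x_1 = 10/3
Step 2: x_1 = 10/3, f'=64/9, f''=20/3, x_2 = 34/15
Step 3: x_2 = 34/15, f'=256/225, f''=68/15, x_3 = 514/255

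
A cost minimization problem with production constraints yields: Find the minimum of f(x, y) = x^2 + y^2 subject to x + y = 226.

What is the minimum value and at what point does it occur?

Substitute y = 226 - x into f(x,y) = x^2 + y^2:
g(x) = x^2 + (226 - x)^2 = 2x^2 - 452x + 51076
g'(x) = 4x - 452 = 0  =>  x = 113
y = 226 - 113 = 113
Minimum value = 113^2 + 113^2 = 25538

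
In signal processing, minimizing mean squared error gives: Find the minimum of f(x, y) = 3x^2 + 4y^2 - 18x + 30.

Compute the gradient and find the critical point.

f(x,y) = 3x^2 + 4y^2 - 18x + 30
df/dx = 6x + (-18) = 0  =>  x = 3
df/dy = 8y + (0) = 0  =>  y = 0
f(3, 0) = 3*(3)^2 + 4*(0)^2 + -18*(3) + 30 = 3
Hessian is diagonal with entries 6, 8 > 0, so this is a minimum.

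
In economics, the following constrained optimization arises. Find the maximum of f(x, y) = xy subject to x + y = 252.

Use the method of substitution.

Substitute y = 252 - x into f(x,y) = xy:
g(x) = x(252 - x) = 252x - x^2
g'(x) = 252 - 2x = 0  =>  x = 126
y = 252 - 126 = 126
Maximum value = 126 * 126 = 15876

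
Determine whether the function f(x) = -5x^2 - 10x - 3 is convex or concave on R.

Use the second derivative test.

f(x) = -5x^2 - 10x - 3
f'(x) = -10x - 10
f''(x) = -10
Since f''(x) = -10 < 0 for all x, f is concave on R.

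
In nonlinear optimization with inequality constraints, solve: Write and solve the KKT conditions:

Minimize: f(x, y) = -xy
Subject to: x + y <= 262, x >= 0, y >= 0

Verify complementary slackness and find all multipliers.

Problem: min -xy s.t. x + y <= 262 (multiplier lambda), x >= 0 (mu_x), y >= 0 (mu_y)
KKT stationarity: -y + lambda - mu_x = 0, -x + lambda - mu_y = 0, with lambda, mu_x, mu_y >= 0
Complementary slackness: lambda*(x + y - 262) = 0, mu_x*x = 0, mu_y*y = 0
If lambda = 0: y = -mu_x <= 0 and x = -mu_y <= 0 force x = y = 0 with f = 0; but x = y = 131 is feasible with f = -17161 < 0, so this is not the minimum. Hence lambda > 0 and x + y = 262.
Try x > 0, y > 0 (so mu_x = mu_y = 0): y = lambda, x = lambda => x = y = lambda
x + y = 262 => 2*lambda = 262 => lambda = 131
x* = y* = 131 > 0, consistent with mu_x = mu_y = 0.
(Any feasible point with x = 0 or y = 0 has f = 0 > -17161, so the minimum is not on those boundaries.)
min(-xy) = -17161 (i.e. max xy = 17161)
Multipliers: lambda = 131, mu_x = 0, mu_y = 0
Complementary slackness: lambda*(x + y - 262) = 131*(131 + 131 - 262) = 0, mu_x*x = 0*131 = 0, mu_y*y = 0*131 = 0. Satisfied.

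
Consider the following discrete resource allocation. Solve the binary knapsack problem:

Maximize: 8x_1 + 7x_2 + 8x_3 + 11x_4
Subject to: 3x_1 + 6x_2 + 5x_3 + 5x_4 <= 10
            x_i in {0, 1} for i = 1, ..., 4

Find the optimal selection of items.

Items: item 1 (v=8, w=3), item 2 (v=7, w=6), item 3 (v=8, w=5), item 4 (v=11, w=5)
Capacity: 10
Checking all 16 subsets (w = total weight, v = total value):
  {}: w = 0, v = 0
  {1}: w = 3, v = 8
  {2}: w = 6, v = 7
  {3}: w = 5, v = 8
  {4}: w = 5, v = 11
  {1, 2}: w = 9, v = 15
  {1, 3}: w = 8, v = 16
  {1, 4}: w = 8, v = 19
  {2, 3}: w = 11 > 10, infeasible
  {2, 4}: w = 11 > 10, infeasible
  {3, 4}: w = 10, v = 19
  {1, 2, 3}: w = 14 > 10, infeasible
  {1, 2, 4}: w = 14 > 10, infeasible
  {1, 3, 4}: w = 13 > 10, infeasible
  {2, 3, 4}: w = 16 > 10, infeasible
  {1, 2, 3, 4}: w = 19 > 10, infeasible
Best feasible subset: items [1, 4]
(The same value 19 is also attained by {3, 4}.)
Total weight: 8 <= 10, total value: 19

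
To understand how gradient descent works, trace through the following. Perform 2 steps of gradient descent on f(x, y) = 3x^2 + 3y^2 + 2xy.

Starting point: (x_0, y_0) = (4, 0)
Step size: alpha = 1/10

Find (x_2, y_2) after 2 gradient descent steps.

f(x,y) = 3x^2 + 3y^2 + 2xy
grad_x = 6x + 2y, grad_y = 6y + 2x
Step 1: grad = (24, 8), (8/5, -4/5)
Step 2: grad = (8, -8/5), (4/5, -16/25)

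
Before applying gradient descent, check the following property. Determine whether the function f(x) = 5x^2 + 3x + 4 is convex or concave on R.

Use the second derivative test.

f(x) = 5x^2 + 3x + 4
f'(x) = 10x + 3
f''(x) = 10
Since f''(x) = 10 > 0 for all x, f is convex on R.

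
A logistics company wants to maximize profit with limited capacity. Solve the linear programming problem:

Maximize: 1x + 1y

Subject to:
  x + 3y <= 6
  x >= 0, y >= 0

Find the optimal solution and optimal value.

The feasible region has vertices at [(0, 0), (6, 0), (0, 2)].
Checking objective 1x + 1y at each vertex:
  (0, 0): 1*0 + 1*0 = 0
  (6, 0): 1*6 + 1*0 = 6
  (0, 2): 1*0 + 1*2 = 2
Maximum is 6 at (6, 0).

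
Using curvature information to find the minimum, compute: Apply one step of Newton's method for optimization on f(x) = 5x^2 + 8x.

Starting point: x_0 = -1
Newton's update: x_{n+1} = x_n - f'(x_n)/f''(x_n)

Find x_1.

f(x) = 5x^2 + 8x
f'(x) = 10x + (8), f''(x) = 10
Newton step: x_1 = x_0 - f'(x_0)/f''(x_0)
f'(-1) = -2
x_1 = -1 - -2/10 = -4/5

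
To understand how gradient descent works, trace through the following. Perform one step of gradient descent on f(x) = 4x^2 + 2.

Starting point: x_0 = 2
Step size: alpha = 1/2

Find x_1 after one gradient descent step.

f(x) = 4x^2 + 2
f'(x) = 8x + 0
f'(2) = 8*2 + (0) = 16
x_1 = x_0 - alpha * f'(x_0) = 2 - 1/2 * 16 = -6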